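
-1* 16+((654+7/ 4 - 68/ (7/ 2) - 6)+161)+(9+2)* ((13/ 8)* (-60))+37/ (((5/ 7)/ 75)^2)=407627.82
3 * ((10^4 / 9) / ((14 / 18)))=30000 / 7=4285.71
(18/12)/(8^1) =3/16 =0.19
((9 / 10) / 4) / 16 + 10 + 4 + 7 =13449 / 640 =21.01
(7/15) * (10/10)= 0.47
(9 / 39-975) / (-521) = 12672 / 6773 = 1.87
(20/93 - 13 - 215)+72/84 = -147730/651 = -226.93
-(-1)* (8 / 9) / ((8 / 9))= 1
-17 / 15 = -1.13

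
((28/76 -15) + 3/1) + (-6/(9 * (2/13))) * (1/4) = -2899/228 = -12.71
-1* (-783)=783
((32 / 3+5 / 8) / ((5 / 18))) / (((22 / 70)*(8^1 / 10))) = 28455 / 176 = 161.68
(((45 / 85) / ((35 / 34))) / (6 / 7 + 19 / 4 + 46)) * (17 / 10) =36 / 2125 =0.02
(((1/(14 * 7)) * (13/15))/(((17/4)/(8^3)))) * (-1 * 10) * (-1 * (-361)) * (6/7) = -19222528/5831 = -3296.61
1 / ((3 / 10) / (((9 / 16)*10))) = 75 / 4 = 18.75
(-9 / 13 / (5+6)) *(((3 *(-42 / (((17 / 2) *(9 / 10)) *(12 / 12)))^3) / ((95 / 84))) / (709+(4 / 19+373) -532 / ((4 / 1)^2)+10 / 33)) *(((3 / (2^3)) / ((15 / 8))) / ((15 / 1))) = 59006976 / 168074658557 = 0.00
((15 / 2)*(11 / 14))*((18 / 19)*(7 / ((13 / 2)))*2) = 2970 / 247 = 12.02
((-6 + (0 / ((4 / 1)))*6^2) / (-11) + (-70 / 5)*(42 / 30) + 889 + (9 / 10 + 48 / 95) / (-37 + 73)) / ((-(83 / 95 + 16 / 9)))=-65457633 / 199496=-328.12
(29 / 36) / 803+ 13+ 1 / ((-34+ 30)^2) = 1510559 / 115632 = 13.06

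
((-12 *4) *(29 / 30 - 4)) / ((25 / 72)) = 52416 / 125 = 419.33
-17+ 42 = 25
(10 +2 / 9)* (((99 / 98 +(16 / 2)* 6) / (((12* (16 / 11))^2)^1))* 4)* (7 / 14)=4455583 / 1354752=3.29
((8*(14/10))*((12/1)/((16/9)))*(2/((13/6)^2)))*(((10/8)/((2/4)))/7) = 1944/169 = 11.50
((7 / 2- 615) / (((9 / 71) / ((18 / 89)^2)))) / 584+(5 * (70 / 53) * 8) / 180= -48963589 / 1103268564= -0.04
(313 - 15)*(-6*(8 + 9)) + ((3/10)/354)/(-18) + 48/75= -3227987237/106200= -30395.36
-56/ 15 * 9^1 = -168/ 5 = -33.60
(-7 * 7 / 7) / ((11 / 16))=-112 / 11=-10.18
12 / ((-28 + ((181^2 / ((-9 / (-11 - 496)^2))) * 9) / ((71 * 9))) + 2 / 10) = -2130 / 2339222237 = -0.00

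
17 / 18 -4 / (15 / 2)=37 / 90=0.41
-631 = -631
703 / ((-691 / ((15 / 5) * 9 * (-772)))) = 14653332 / 691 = 21205.98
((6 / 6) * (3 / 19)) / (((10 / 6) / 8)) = 72 / 95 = 0.76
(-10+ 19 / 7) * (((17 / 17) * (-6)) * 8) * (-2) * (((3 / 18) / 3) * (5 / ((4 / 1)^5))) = -85 / 448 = -0.19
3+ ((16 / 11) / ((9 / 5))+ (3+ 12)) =1862 / 99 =18.81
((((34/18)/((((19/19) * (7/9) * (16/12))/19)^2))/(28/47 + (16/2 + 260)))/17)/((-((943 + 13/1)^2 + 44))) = -152703/1005095275520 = -0.00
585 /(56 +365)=585 /421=1.39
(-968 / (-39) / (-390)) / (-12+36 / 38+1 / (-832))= 588544 / 102222315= 0.01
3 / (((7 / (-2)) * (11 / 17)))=-102 / 77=-1.32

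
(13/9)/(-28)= -13/252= -0.05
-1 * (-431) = 431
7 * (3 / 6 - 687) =-4805.50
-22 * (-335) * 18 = 132660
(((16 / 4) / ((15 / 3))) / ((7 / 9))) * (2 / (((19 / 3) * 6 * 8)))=0.01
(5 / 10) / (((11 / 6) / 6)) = 18 / 11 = 1.64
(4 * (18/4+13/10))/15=1.55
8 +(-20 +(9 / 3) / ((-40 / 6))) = -249 / 20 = -12.45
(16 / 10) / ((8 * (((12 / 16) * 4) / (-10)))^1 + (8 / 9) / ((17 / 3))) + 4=470 / 143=3.29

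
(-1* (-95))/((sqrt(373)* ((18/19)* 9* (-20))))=-361* sqrt(373)/241704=-0.03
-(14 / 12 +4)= -31 / 6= -5.17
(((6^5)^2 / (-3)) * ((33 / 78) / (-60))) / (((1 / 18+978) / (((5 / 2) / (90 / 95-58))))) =-394919712 / 62022415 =-6.37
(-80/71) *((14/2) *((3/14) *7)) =-840/71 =-11.83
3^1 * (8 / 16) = 3 / 2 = 1.50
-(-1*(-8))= -8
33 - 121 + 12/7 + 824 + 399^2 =1119571/7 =159938.71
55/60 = 11/12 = 0.92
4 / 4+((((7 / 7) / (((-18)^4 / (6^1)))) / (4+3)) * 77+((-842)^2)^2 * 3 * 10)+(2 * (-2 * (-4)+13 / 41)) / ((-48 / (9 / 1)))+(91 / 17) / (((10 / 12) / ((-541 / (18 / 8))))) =15078898597333.38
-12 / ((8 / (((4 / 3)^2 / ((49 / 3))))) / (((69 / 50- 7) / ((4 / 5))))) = 281 / 245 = 1.15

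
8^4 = 4096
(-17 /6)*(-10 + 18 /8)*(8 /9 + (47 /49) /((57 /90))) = 5306363 /100548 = 52.77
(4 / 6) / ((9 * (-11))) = -2 / 297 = -0.01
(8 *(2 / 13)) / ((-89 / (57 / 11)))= -912 / 12727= -0.07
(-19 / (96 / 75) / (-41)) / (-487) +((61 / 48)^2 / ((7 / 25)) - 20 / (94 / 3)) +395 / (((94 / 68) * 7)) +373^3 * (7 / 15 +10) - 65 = 5872162002767229083 / 10810932480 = 543168872.22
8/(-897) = -8/897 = -0.01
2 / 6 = 1 / 3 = 0.33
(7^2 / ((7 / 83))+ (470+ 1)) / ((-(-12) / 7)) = 613.67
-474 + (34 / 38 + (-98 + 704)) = 2525 / 19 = 132.89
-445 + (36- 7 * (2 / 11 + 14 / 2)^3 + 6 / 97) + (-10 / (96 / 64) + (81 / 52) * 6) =-30203496761 / 10070346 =-2999.25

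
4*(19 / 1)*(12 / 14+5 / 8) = 1577 / 14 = 112.64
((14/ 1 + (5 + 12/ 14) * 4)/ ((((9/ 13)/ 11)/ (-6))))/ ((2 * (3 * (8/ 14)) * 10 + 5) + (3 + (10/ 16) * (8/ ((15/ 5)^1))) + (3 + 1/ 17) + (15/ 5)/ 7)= -318461/ 4234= -75.22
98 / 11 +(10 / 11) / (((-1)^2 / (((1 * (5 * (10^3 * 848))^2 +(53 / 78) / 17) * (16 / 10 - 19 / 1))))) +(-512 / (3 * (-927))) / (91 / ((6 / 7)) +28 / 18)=-414199455514778341993385 / 1456536081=-284372945454537.18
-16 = -16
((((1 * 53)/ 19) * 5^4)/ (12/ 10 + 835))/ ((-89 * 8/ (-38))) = 165625/ 1488436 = 0.11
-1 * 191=-191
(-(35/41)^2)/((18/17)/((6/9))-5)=20825/97498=0.21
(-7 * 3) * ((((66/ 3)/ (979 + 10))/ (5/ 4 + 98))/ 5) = -1848/ 1963165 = -0.00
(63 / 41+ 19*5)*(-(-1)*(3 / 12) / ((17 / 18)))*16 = 284976 / 697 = 408.86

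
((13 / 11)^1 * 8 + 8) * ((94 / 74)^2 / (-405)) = -141376 / 2032965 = -0.07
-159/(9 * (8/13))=-689/24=-28.71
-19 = -19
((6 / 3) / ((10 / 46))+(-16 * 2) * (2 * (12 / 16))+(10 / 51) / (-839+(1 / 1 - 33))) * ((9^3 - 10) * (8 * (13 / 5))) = -580265.13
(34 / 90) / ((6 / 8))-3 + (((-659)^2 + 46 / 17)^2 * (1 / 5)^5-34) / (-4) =-1471663451545633 / 97537500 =-15088180.97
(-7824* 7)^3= -164278468472832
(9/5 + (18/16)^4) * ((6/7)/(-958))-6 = -412225647/68669440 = -6.00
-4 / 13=-0.31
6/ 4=3/ 2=1.50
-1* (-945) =945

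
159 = 159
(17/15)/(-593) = -17/8895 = -0.00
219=219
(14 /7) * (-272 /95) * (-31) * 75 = 252960 /19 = 13313.68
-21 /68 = -0.31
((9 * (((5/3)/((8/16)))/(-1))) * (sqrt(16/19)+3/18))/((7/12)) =-1440 * sqrt(19)/133- 60/7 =-55.77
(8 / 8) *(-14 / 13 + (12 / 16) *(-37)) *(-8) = 2998 / 13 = 230.62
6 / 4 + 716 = 717.50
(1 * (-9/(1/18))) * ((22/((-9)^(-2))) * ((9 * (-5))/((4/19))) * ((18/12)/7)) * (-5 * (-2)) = 132227582.14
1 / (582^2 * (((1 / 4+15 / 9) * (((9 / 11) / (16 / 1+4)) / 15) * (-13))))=-0.00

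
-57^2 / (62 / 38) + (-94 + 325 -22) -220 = -62072 / 31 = -2002.32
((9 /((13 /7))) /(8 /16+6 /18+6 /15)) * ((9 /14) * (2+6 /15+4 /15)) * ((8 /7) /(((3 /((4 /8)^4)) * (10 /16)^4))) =442368 /420875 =1.05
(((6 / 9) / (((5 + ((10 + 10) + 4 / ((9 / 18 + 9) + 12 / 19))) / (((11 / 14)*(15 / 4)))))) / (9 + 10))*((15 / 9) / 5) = 3025 / 2229156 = 0.00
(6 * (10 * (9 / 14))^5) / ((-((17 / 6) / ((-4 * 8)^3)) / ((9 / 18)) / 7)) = 108839116800000 / 40817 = 2666514364.11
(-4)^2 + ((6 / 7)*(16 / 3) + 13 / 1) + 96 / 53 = 13127 / 371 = 35.38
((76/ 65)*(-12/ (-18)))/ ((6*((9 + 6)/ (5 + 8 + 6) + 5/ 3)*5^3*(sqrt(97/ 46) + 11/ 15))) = -182666/ 924730625 + 1083*sqrt(4462)/ 184946125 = 0.00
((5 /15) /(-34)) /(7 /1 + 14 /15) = -5 /4046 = -0.00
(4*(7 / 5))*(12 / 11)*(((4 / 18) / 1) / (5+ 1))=112 / 495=0.23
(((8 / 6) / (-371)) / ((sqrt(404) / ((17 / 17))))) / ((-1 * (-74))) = -sqrt(101) / 4159281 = -0.00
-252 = -252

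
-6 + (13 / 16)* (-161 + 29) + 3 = -110.25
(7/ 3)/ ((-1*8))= -7/ 24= -0.29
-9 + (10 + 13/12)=25/12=2.08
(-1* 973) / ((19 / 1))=-973 / 19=-51.21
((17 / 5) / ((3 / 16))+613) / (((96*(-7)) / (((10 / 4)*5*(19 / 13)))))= -899365 / 52416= -17.16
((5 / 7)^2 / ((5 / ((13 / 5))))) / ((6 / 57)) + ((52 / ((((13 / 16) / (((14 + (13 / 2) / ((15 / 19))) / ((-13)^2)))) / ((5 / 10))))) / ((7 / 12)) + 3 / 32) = 13025767 / 1324960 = 9.83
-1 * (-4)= 4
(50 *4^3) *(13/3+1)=51200/3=17066.67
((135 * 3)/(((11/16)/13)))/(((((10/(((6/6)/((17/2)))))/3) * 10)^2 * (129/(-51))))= -37908/1005125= -0.04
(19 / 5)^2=361 / 25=14.44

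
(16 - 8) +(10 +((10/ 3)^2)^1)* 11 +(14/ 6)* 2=2204/ 9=244.89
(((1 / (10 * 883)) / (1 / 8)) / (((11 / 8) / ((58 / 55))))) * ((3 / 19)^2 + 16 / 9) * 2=21741184 / 8678322675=0.00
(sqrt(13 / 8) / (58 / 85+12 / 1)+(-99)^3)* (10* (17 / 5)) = -32990166+1445* sqrt(26) / 2156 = -32990162.58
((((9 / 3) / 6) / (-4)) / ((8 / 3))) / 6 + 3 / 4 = 95 / 128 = 0.74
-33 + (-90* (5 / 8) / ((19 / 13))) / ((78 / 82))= -5583 / 76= -73.46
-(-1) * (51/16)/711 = 0.00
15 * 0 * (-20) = 0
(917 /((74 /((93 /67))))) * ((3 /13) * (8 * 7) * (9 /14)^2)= 2960469 /32227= 91.86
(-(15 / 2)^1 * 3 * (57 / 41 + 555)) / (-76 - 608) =28515 / 1558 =18.30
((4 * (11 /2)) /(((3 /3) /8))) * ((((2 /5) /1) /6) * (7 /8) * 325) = 10010 /3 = 3336.67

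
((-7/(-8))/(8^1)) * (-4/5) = -7/80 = -0.09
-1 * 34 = -34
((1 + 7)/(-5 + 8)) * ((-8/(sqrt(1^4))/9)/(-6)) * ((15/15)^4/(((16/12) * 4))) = 2/27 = 0.07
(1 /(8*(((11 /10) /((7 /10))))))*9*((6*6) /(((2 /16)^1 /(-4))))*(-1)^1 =824.73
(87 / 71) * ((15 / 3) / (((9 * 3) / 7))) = 1015 / 639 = 1.59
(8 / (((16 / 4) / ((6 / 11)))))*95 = 103.64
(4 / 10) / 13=2 / 65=0.03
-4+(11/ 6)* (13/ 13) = -2.17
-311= -311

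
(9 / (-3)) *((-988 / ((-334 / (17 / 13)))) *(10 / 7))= -19380 / 1169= -16.58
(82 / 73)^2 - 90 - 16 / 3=-1503922 / 15987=-94.07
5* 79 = 395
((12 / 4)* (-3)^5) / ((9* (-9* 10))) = 9 / 10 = 0.90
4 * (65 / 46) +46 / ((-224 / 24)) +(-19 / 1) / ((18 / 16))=-46847 / 2898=-16.17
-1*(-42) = 42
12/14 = 6/7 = 0.86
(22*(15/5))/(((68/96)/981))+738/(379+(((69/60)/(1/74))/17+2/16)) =405902241216/4440553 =91408.04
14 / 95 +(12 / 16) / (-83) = 4363 / 31540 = 0.14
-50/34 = -25/17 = -1.47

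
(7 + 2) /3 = 3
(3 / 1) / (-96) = -1 / 32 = -0.03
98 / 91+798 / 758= 2.13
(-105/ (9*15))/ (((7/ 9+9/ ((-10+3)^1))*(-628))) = -49/ 20096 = -0.00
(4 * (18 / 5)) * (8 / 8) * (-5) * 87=-6264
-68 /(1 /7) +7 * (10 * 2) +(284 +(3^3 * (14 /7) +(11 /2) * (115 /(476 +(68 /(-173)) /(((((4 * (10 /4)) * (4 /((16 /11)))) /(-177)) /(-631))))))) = 30604693 /21320584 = 1.44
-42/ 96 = -7/ 16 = -0.44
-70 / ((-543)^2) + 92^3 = 229595378042 / 294849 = 778688.00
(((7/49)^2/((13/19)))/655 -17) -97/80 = -24316395/1335152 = -18.21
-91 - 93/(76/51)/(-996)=-2294531/25232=-90.94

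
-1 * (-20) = 20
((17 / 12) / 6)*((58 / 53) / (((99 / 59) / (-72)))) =-58174 / 5247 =-11.09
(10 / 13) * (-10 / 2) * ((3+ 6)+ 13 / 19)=-9200 / 247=-37.25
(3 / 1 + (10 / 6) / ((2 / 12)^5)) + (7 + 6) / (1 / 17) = 13184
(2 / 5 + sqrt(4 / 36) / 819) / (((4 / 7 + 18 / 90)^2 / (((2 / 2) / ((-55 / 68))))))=-2341444 / 2814669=-0.83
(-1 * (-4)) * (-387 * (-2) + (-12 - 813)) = -204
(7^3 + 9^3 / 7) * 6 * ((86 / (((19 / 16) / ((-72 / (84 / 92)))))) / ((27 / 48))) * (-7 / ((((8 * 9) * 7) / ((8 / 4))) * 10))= 633972736 / 8379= 75662.10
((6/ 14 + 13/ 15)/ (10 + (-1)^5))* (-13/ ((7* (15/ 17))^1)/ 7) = -30056/ 694575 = -0.04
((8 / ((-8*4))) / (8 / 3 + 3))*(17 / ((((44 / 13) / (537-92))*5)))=-3471 / 176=-19.72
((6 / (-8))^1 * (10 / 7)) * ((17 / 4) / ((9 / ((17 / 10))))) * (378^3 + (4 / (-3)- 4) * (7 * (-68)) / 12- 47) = -140480833361 / 3024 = -46455302.04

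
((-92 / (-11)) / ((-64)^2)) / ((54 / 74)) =851 / 304128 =0.00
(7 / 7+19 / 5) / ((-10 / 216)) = -2592 / 25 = -103.68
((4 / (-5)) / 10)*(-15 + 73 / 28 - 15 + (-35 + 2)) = 1691 / 350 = 4.83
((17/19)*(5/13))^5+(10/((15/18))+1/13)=11107455628748/919358226007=12.08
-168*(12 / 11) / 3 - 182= -2674 / 11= -243.09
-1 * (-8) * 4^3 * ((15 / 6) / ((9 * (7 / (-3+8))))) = 6400 / 63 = 101.59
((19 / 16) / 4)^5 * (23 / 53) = 56950277 / 56908316672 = 0.00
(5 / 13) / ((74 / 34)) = 85 / 481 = 0.18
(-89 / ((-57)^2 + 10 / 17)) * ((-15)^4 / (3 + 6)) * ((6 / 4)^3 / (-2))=229786875 / 883888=259.97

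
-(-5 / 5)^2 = -1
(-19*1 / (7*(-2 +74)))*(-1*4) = 19 / 126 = 0.15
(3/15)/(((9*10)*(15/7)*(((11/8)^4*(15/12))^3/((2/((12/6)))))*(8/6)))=3848290697216/441341490476390625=0.00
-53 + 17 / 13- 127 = -178.69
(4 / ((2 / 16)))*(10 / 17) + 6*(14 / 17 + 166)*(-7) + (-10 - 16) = -119234 / 17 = -7013.76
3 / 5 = 0.60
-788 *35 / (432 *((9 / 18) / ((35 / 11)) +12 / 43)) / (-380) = 2075395 / 5388552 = 0.39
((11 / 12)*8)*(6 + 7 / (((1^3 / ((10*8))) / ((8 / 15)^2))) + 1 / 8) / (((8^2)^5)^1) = 655039 / 579820584960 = 0.00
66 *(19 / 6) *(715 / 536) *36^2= 24208470 / 67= 361320.45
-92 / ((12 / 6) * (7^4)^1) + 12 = 28766 / 2401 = 11.98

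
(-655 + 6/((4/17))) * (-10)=6295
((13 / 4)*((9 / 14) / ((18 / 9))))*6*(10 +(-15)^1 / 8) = 22815 / 448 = 50.93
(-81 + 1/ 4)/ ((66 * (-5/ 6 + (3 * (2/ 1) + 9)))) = -19/ 220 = -0.09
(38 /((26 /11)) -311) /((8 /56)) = -26838 /13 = -2064.46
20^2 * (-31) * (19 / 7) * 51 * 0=0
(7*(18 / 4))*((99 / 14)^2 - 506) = -804375 / 56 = -14363.84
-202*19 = -3838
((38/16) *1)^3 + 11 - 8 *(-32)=143563/512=280.40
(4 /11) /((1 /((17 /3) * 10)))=680 /33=20.61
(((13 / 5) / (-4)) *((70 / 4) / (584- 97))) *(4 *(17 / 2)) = -1547 / 1948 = -0.79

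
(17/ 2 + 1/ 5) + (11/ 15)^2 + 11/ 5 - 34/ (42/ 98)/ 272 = 20063/ 1800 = 11.15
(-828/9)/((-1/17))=1564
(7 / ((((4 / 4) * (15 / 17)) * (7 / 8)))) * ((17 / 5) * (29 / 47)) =67048 / 3525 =19.02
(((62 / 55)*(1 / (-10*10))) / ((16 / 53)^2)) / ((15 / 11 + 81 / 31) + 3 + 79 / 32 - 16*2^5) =2699449 / 10967754000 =0.00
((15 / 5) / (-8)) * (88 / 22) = -3 / 2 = -1.50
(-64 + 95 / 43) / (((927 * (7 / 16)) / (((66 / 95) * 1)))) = -935264 / 8835855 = -0.11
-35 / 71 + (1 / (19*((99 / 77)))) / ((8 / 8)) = -5488 / 12141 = -0.45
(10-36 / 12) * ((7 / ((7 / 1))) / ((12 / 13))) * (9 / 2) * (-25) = -6825 / 8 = -853.12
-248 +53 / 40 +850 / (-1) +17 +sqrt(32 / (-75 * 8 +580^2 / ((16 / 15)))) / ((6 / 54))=-43187 / 40 +12 * sqrt(2798) / 6995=-1079.58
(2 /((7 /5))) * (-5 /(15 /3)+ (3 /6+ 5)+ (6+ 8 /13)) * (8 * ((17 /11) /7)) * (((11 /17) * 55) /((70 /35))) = 317900 /637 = 499.06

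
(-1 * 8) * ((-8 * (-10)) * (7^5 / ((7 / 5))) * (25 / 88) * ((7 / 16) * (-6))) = 63026250 / 11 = 5729659.09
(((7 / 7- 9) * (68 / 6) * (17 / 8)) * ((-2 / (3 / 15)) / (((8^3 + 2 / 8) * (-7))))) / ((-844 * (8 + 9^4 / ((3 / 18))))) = 2890 / 178740615753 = 0.00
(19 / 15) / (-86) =-19 / 1290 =-0.01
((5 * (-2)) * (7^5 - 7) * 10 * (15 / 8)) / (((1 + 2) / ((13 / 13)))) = -1050000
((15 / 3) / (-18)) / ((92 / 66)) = -0.20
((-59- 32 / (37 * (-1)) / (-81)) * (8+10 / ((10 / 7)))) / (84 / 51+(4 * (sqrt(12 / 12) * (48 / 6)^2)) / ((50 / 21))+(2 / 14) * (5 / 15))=-2630718125 / 324588753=-8.10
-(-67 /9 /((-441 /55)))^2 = -13579225 /15752961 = -0.86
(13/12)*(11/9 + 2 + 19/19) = 247/54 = 4.57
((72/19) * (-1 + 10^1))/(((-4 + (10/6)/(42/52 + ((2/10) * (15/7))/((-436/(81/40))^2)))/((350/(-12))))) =513.67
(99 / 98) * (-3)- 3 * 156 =-46161 / 98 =-471.03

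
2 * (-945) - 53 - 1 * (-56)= -1887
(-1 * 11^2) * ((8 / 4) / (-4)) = 121 / 2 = 60.50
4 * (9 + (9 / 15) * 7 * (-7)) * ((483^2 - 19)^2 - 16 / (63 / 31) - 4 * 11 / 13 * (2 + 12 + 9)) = -6060948421225856 / 1365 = -4440255253645.32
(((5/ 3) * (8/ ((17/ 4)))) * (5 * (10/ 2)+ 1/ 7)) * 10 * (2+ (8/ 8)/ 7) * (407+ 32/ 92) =13191552000/ 19159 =688530.30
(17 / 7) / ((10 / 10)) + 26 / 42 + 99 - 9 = 1954 / 21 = 93.05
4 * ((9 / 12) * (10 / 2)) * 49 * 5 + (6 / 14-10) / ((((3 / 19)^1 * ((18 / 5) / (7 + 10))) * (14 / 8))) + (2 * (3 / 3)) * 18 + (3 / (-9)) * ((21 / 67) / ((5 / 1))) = 1572227144 / 443205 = 3547.40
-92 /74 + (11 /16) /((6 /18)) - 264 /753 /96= 0.82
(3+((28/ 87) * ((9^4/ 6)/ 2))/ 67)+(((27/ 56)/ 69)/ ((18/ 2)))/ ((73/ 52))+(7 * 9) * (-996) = -2865579577333/ 45672158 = -62742.37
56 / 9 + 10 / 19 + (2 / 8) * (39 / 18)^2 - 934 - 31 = -872855 / 912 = -957.08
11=11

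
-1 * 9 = -9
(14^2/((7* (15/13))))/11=364/165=2.21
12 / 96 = 1 / 8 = 0.12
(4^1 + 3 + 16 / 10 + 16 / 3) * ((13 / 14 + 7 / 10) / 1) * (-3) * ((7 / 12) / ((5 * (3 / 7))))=-27797 / 1500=-18.53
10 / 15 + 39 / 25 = 167 / 75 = 2.23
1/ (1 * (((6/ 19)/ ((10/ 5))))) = 19/ 3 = 6.33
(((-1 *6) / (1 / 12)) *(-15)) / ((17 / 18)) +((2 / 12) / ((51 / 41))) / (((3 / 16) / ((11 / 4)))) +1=526241 / 459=1146.49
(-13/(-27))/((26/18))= 1/3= 0.33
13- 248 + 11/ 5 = -1164/ 5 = -232.80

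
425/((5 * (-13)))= -85/13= -6.54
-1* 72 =-72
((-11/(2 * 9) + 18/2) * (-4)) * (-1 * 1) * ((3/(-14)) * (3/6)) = -151/42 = -3.60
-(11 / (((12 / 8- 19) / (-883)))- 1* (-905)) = -51101 / 35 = -1460.03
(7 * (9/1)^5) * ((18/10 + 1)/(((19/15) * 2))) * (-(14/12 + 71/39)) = -674162433/494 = -1364701.28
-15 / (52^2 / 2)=-15 / 1352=-0.01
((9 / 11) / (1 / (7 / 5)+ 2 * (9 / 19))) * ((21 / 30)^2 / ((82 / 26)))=58653 / 766700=0.08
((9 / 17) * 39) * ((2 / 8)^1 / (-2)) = -351 / 136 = -2.58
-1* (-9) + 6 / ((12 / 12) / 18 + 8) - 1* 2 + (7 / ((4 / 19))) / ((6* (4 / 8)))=32761 / 1740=18.83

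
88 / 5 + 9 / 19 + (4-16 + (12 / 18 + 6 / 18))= 672 / 95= 7.07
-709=-709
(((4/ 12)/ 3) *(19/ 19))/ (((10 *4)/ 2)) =1/ 180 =0.01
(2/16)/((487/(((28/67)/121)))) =7/7896218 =0.00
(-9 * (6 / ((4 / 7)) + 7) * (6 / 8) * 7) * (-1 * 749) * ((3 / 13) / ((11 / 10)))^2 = 1114792875 / 40898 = 27257.88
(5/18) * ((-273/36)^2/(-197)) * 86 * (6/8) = -5.23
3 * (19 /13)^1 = 57 /13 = 4.38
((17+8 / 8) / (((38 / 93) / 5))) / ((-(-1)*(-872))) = -4185 / 16568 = -0.25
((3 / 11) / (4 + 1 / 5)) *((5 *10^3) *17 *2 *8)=6800000 / 77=88311.69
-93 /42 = -31 /14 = -2.21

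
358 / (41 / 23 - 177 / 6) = -16468 / 1275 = -12.92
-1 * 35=-35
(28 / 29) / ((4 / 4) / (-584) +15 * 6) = 16352 / 1524211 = 0.01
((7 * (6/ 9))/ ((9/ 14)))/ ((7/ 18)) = 18.67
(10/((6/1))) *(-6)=-10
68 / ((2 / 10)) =340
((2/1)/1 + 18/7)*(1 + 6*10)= 1952/7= 278.86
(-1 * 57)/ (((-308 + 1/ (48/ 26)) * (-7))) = -1368/ 51653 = -0.03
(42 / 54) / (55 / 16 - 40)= -112 / 5265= -0.02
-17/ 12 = -1.42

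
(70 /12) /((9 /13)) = 455 /54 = 8.43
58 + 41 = 99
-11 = -11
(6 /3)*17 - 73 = -39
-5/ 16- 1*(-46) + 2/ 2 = 747/ 16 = 46.69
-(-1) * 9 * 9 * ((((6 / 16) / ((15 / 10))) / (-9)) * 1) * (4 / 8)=-9 / 8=-1.12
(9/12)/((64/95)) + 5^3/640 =1.31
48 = 48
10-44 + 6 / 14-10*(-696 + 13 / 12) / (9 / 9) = 290455 / 42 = 6915.60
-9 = -9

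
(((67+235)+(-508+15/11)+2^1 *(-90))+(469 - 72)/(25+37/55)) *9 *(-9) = 464452947/15532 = 29902.97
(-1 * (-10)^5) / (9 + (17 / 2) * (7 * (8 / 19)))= 1900000 / 647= 2936.63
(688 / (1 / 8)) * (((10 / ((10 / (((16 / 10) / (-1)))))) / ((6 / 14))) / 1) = -308224 / 15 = -20548.27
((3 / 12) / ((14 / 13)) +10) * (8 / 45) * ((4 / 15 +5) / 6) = 15089 / 9450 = 1.60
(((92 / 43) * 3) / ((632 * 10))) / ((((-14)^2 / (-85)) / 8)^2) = 99705 / 8156197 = 0.01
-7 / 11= -0.64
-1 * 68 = -68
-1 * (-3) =3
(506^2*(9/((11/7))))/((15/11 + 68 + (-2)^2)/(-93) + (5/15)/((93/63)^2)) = -7750593774/3361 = -2306038.02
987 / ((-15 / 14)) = -4606 / 5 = -921.20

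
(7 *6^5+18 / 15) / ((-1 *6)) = -45361 / 5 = -9072.20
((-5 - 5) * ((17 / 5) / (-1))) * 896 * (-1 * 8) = -243712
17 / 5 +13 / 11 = 252 / 55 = 4.58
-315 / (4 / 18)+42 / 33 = -31157 / 22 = -1416.23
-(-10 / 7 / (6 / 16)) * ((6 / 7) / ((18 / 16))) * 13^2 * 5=1081600 / 441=2452.61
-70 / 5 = -14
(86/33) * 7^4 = 206486/33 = 6257.15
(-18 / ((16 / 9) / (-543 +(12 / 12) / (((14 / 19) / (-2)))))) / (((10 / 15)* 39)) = 77355 / 364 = 212.51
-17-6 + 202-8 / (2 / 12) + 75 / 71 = 9376 / 71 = 132.06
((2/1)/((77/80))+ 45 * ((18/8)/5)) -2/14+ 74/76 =135525/5852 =23.16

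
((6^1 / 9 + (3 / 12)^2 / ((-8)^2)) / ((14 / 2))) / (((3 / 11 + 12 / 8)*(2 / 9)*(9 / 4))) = 3223 / 29952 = 0.11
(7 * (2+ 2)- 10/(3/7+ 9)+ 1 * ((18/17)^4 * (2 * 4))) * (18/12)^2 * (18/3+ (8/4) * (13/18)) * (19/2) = 129799959409/22049544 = 5886.74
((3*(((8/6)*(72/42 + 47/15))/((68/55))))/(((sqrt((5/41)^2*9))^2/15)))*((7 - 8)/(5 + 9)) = -9411919/74970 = -125.54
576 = 576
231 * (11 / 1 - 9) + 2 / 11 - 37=4677 / 11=425.18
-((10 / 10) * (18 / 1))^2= -324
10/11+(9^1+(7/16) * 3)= 1975/176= 11.22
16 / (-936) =-2 / 117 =-0.02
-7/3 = -2.33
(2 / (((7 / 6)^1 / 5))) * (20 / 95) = 240 / 133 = 1.80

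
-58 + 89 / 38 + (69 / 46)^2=-4059 / 76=-53.41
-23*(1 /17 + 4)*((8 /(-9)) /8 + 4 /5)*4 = -65596 /255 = -257.24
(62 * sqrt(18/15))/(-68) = -31 * sqrt(30)/170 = -1.00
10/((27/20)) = 200/27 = 7.41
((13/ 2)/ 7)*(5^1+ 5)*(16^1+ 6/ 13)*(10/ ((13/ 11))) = 1293.41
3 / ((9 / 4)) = 4 / 3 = 1.33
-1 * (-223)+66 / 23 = 5195 / 23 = 225.87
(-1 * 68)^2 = 4624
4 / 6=2 / 3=0.67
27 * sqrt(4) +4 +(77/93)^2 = 507571/8649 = 58.69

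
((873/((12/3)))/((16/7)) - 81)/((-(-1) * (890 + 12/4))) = 927/57152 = 0.02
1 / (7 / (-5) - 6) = -5 / 37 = -0.14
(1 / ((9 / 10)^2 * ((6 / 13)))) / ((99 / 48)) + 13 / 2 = 125047 / 16038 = 7.80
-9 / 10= -0.90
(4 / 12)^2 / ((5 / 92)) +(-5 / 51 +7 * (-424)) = -2269031 / 765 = -2966.05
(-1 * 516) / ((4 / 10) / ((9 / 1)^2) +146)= -52245 / 14783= -3.53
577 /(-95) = -577 /95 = -6.07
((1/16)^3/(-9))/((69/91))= -91/2543616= -0.00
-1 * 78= -78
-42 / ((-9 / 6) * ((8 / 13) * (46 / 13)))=1183 / 92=12.86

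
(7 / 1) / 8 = 7 / 8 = 0.88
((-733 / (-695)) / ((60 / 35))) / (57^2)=5131 / 27096660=0.00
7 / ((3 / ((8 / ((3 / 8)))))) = 448 / 9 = 49.78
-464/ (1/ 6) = -2784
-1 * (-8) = 8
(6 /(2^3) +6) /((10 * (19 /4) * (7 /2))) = 27 /665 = 0.04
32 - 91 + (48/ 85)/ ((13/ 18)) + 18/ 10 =-62342/ 1105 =-56.42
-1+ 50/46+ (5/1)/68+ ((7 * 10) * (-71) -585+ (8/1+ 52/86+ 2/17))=-372987475/67252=-5546.12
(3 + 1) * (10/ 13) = 40/ 13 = 3.08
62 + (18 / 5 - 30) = 178 / 5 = 35.60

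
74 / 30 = 37 / 15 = 2.47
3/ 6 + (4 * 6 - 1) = 47/ 2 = 23.50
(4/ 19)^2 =16/ 361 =0.04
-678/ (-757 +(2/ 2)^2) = 113/ 126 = 0.90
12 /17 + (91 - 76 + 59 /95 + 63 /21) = 31213 /1615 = 19.33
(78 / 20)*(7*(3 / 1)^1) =819 / 10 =81.90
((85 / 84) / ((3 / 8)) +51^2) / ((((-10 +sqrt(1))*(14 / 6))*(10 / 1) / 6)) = -164033 / 2205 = -74.39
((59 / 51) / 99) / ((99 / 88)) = 472 / 45441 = 0.01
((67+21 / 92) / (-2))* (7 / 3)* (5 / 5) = -43295 / 552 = -78.43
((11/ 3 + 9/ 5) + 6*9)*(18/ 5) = 214.08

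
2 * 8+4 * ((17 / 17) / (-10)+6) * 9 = 1142 / 5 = 228.40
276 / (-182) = -1.52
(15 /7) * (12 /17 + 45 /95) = 5715 /2261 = 2.53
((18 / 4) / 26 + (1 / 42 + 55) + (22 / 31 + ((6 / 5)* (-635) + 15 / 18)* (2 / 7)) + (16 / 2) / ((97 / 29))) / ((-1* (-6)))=-522683471 / 19701864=-26.53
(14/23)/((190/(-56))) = -392/2185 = -0.18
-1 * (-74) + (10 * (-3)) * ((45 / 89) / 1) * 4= 1186 / 89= 13.33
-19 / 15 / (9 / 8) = -152 / 135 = -1.13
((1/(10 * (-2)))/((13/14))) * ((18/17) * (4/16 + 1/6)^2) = -35/3536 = -0.01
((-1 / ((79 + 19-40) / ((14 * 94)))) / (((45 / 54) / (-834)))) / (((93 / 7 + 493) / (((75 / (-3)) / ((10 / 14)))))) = -20167371 / 12847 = -1569.81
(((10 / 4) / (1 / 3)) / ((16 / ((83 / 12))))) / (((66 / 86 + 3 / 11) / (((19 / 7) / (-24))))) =-3729605 / 10579968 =-0.35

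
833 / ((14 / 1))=119 / 2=59.50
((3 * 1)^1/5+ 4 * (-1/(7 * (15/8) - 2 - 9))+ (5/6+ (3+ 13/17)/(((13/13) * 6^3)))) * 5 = -1981/918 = -2.16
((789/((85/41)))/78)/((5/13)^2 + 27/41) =6.05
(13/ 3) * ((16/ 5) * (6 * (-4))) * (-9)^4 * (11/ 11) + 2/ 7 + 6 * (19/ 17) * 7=-1299154876/ 595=-2183453.57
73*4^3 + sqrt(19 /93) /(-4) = 4672 - sqrt(1767) /372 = 4671.89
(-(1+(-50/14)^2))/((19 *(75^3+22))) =-674/392786107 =-0.00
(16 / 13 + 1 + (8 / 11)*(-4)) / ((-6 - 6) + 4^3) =-97 / 7436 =-0.01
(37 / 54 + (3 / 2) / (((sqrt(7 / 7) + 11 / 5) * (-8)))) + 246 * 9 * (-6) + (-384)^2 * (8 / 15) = 2258835607 / 34560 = 65359.83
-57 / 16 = -3.56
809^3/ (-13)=-529475129/ 13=-40728856.08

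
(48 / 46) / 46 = 12 / 529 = 0.02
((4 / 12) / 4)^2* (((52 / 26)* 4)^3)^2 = 16384 / 9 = 1820.44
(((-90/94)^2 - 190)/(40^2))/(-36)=83537/25447680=0.00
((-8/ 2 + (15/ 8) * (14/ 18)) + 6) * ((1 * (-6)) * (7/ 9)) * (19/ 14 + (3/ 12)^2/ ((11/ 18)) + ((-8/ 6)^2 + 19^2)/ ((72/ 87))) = -303573247/ 42768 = -7098.14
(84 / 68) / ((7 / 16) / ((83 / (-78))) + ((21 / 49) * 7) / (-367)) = -1705816 / 579037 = -2.95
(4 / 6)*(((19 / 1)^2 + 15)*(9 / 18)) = 376 / 3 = 125.33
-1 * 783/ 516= -261/ 172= -1.52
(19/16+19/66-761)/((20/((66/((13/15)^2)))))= -18046305/5408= -3336.96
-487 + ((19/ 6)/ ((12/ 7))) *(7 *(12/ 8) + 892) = 169937/ 144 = 1180.12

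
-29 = -29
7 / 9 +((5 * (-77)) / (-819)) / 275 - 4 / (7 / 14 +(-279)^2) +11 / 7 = 499575827 / 212507295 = 2.35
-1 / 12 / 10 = -1 / 120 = -0.01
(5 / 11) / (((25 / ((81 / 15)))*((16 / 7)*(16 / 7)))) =1323 / 70400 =0.02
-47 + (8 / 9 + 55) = 80 / 9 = 8.89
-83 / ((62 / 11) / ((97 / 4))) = -88561 / 248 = -357.10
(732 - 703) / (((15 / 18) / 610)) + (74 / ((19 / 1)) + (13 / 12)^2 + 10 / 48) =58094245 / 2736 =21233.28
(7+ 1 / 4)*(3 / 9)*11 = 319 / 12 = 26.58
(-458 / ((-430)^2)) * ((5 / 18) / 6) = -229 / 1996920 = -0.00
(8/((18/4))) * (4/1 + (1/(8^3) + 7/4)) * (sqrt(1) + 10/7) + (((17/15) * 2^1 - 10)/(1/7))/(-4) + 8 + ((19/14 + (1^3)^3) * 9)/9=48.72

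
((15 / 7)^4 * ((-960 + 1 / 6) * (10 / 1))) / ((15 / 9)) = -291549375 / 2401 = -121428.31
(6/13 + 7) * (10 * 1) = 970/13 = 74.62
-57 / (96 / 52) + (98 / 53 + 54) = 10589 / 424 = 24.97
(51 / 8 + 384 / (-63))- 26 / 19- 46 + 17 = -96043 / 3192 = -30.09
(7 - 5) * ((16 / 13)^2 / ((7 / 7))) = 512 / 169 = 3.03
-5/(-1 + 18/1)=-5/17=-0.29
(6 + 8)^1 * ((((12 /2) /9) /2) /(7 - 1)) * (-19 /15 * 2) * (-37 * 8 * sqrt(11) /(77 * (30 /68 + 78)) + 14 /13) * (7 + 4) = -40964 /1755 + 382432 * sqrt(11) /360045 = -19.82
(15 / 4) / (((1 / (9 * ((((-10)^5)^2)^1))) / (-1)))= -337500000000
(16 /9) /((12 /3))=0.44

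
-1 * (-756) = 756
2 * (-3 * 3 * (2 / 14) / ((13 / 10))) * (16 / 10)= -288 / 91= -3.16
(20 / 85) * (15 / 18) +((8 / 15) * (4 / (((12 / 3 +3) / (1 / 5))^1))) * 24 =14806 / 8925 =1.66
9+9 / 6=21 / 2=10.50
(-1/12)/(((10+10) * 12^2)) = -1/34560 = -0.00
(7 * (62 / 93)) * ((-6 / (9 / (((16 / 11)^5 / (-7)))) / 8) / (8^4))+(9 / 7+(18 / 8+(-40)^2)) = 65079263225 / 40584852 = 1603.54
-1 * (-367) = 367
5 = 5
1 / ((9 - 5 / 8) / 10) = 80 / 67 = 1.19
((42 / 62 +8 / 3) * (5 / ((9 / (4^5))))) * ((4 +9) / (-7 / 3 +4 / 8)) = -41400320 / 3069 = -13489.84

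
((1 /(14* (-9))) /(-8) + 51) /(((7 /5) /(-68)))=-4369765 /1764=-2477.19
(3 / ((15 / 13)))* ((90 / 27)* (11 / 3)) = 286 / 9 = 31.78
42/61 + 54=3336/61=54.69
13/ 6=2.17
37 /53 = 0.70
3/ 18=0.17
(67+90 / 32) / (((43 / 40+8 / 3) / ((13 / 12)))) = 72605 / 3592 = 20.21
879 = 879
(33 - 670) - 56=-693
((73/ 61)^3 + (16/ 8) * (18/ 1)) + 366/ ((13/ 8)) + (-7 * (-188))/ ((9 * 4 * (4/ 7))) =34727433251/ 106227108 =326.92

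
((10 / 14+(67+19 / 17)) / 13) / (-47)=-8191 / 72709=-0.11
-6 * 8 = -48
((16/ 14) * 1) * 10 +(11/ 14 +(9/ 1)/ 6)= 96/ 7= 13.71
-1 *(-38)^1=38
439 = 439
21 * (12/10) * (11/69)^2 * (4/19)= 6776/50255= 0.13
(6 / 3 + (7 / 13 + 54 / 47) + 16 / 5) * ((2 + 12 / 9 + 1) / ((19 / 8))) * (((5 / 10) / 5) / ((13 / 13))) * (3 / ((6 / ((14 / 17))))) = 589148 / 1138575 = 0.52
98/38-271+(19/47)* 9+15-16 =-237344/893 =-265.78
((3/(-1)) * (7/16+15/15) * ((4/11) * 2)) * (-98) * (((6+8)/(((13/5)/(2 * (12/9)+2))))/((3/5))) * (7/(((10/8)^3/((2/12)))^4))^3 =87352199989496165282349056/132706591975875198841094970703125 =0.00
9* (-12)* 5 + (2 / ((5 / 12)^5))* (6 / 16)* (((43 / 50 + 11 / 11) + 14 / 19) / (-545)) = -437081763204 / 808984375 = -540.28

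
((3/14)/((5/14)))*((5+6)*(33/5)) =1089/25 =43.56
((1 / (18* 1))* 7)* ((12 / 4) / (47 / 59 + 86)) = 413 / 30726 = 0.01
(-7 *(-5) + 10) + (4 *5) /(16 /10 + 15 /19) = 12115 /227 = 53.37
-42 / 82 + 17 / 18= 319 / 738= 0.43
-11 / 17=-0.65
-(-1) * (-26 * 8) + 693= 485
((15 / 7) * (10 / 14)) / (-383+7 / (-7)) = -25 / 6272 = -0.00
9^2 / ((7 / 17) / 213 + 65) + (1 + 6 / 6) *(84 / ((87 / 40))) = 535739009 / 6825788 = 78.49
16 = 16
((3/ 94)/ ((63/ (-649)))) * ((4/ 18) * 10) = -6490/ 8883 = -0.73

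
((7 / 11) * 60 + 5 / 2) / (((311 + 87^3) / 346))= 154835 / 7246954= 0.02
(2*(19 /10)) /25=19 /125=0.15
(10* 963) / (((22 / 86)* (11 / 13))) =5383170 / 121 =44489.01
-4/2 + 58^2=3362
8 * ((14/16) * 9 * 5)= 315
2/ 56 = 1/ 28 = 0.04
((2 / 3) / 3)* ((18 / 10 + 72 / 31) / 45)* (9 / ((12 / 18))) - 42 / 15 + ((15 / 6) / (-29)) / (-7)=-790667 / 314650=-2.51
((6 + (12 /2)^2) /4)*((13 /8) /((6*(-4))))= -91 /128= -0.71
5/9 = 0.56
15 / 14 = 1.07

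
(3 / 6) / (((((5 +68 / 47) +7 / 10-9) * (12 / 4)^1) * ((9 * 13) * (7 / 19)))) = -4465 / 2140047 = -0.00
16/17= 0.94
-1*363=-363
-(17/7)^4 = -83521/2401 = -34.79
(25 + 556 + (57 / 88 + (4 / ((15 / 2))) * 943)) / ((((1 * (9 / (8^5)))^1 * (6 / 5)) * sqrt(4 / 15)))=1466006528 * sqrt(15) / 891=6372411.75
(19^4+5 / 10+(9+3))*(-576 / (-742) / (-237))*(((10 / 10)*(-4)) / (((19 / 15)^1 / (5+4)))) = 6756488640 / 556871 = 12132.95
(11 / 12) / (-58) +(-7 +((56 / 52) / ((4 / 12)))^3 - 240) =-326149583 / 1529112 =-213.29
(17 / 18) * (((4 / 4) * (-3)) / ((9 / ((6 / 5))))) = -17 / 45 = -0.38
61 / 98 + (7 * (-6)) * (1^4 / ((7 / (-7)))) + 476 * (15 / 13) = 754021 / 1274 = 591.85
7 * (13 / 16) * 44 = 1001 / 4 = 250.25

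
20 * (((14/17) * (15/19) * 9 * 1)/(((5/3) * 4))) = 17.55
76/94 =0.81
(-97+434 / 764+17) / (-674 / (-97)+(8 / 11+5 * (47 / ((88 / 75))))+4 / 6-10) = -388511772 / 971507557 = -0.40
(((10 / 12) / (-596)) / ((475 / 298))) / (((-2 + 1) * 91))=0.00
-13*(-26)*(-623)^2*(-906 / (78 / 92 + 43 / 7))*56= -2143210804373184 / 2251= -952114973066.72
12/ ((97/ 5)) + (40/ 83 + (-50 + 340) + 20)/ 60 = 93283/ 16102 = 5.79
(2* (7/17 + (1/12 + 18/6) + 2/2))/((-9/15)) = -4585/306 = -14.98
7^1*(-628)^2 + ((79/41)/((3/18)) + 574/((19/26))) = 2151196842/779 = 2761485.03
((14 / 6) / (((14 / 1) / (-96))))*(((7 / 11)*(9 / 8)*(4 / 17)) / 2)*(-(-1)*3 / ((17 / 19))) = -14364 / 3179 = -4.52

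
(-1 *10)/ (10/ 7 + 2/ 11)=-385/ 62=-6.21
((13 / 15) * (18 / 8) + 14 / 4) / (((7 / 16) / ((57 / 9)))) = 8284 / 105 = 78.90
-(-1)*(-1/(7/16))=-16/7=-2.29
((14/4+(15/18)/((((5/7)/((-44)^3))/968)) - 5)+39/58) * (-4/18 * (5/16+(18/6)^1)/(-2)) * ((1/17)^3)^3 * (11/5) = -121985439763/185708614594302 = -0.00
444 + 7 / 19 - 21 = 8044 / 19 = 423.37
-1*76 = -76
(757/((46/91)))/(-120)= -68887/5520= -12.48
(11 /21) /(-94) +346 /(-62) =-341843 /61194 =-5.59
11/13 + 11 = 154/13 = 11.85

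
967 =967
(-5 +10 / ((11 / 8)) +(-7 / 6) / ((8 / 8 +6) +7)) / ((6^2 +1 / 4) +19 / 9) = 867 / 15191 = 0.06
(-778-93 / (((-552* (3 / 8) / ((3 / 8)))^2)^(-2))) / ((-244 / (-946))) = -33476540374329.66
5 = 5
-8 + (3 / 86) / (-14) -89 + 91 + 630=751293 / 1204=624.00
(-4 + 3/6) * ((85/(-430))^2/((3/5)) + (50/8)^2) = -24308585/177504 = -136.95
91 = 91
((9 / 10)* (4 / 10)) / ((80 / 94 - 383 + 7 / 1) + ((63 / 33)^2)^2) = -6193143 / 6225237625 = -0.00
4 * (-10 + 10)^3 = 0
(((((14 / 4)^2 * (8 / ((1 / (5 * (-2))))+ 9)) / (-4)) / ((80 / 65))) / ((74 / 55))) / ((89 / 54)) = 67162095 / 843008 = 79.67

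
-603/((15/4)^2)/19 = -1072/475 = -2.26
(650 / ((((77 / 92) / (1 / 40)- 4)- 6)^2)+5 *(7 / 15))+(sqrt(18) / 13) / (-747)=20485 / 5832- sqrt(2) / 3237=3.51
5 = 5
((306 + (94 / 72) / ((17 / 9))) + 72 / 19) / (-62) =-5.01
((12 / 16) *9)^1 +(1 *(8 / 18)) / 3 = 745 / 108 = 6.90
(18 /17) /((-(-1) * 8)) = 9 /68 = 0.13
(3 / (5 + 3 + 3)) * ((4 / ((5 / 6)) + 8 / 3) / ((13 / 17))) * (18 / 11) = 34272 / 7865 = 4.36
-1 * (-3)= 3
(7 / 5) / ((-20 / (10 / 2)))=-7 / 20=-0.35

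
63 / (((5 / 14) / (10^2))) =17640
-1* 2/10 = -1/5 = -0.20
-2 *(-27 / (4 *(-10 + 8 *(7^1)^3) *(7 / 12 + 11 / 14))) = 567 / 157205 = 0.00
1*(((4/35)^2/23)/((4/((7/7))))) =4/28175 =0.00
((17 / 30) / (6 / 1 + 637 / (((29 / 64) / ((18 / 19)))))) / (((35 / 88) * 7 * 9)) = 206074 / 12190287375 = 0.00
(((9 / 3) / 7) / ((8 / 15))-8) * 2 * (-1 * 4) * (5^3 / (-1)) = -7196.43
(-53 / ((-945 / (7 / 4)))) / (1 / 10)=53 / 54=0.98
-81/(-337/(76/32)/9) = 13851/2696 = 5.14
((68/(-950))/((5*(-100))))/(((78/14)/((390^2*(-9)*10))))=-167076/475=-351.74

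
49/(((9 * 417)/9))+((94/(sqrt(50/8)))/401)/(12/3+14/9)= 0.13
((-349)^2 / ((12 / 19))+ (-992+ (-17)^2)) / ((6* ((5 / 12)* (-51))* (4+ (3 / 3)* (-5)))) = 2305783 / 1530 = 1507.05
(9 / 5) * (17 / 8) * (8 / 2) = 153 / 10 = 15.30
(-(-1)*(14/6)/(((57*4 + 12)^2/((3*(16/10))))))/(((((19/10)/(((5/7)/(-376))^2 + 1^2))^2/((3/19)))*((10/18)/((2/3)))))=47989549647601/4702256360979251200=0.00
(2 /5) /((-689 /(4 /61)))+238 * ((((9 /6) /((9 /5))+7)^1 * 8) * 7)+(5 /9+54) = 197560466603 /1891305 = 104457.22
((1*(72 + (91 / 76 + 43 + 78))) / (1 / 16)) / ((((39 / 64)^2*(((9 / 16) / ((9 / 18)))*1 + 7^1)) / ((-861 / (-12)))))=138799775744 / 1878435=73891.18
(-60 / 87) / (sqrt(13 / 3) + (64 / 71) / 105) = 9542400 / 6984060691- 370513500 * sqrt(39) / 6984060691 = -0.33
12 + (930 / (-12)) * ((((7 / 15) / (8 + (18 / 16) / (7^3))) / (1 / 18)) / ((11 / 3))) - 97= -25892567 / 241571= -107.18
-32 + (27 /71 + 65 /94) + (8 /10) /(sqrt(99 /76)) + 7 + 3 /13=-2056039 /86762 + 8 * sqrt(209) /165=-23.00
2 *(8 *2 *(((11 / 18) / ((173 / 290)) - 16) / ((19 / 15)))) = -3730720 / 9861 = -378.33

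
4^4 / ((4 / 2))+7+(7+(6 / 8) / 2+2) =144.38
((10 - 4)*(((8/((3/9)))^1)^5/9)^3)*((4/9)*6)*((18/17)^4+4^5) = 11360403918299491638615.99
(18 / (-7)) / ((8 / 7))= -9 / 4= -2.25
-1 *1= -1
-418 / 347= -1.20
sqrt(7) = 2.65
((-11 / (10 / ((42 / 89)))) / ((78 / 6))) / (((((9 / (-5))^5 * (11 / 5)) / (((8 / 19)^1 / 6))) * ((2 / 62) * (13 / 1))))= 2712500 / 16874964171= 0.00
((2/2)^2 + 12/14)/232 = 13/1624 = 0.01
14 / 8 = 7 / 4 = 1.75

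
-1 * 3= -3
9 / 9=1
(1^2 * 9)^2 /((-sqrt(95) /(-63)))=523.56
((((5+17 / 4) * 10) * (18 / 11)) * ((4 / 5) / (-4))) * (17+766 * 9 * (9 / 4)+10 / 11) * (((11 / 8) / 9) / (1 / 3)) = -37922817 / 176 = -215470.55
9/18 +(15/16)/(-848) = 6769/13568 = 0.50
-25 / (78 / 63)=-525 / 26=-20.19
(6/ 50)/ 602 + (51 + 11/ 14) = 389689/ 7525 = 51.79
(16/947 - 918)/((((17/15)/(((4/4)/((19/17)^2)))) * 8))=-110839575/1367468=-81.05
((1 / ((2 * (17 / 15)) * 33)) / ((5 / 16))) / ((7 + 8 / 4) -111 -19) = -8 / 22627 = -0.00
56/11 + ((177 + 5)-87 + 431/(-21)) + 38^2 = 351944/231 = 1523.57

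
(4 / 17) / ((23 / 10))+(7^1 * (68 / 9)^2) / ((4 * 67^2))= 17708332 / 142171119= 0.12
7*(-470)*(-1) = 3290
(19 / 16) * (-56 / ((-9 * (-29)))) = -133 / 522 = -0.25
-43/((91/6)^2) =-1548/8281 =-0.19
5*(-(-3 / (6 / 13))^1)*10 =325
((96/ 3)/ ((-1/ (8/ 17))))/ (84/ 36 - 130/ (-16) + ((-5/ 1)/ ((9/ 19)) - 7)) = 18432/ 8687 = 2.12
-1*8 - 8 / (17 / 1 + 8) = -208 / 25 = -8.32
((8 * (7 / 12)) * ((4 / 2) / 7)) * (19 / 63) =76 / 189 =0.40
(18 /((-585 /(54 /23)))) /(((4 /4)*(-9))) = 12 /1495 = 0.01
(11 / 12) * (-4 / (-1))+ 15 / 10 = 31 / 6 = 5.17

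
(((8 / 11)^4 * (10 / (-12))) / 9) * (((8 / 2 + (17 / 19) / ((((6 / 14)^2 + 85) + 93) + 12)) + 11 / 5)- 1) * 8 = -25164464128 / 23331150909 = -1.08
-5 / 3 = -1.67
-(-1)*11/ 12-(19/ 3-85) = 79.58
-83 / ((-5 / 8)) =664 / 5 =132.80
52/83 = 0.63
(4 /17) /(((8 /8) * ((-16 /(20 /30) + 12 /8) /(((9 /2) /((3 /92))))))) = -368 /255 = -1.44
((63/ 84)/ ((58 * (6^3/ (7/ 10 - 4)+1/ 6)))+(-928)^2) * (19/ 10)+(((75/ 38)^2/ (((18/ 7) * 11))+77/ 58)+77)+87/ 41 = 332911791673723617/ 203450253710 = 1636330.19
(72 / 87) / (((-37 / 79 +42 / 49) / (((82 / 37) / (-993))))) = -362768 / 76360045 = -0.00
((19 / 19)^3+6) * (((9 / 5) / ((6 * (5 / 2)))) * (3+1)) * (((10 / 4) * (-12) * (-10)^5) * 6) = 60480000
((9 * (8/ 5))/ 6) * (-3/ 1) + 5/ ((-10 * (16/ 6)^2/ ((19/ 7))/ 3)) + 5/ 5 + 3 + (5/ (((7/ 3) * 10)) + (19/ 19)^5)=-11461/ 4480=-2.56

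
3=3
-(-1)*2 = 2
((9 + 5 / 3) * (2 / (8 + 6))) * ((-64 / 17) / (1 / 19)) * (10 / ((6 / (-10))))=1816.62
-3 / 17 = -0.18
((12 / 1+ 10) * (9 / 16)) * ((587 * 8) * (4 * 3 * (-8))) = -5578848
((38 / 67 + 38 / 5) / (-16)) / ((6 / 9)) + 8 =4847 / 670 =7.23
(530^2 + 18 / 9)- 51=280851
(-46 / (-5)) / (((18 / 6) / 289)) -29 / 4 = 52741 / 60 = 879.02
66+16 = 82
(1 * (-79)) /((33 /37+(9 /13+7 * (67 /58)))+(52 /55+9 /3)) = -121216810 /20892041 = -5.80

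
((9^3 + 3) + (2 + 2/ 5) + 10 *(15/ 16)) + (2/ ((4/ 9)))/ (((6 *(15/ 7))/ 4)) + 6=30047/ 40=751.18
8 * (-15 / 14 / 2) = -30 / 7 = -4.29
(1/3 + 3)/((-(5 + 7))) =-5/18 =-0.28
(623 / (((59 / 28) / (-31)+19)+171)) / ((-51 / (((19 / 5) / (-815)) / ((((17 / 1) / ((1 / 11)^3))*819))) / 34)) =2935576 / 5335555431910275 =0.00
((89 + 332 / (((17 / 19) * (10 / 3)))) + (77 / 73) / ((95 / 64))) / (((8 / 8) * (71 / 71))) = 201.03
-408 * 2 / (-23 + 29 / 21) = 8568 / 227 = 37.74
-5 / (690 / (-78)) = 13 / 23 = 0.57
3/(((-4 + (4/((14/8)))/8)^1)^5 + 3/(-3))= -16807/3966061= -0.00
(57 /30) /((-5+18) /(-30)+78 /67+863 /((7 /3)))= 26733 /5214173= 0.01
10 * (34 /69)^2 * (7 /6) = 40460 /14283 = 2.83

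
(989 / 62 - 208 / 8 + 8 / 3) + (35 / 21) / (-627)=-861181 / 116622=-7.38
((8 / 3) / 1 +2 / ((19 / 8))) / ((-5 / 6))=-80 / 19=-4.21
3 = 3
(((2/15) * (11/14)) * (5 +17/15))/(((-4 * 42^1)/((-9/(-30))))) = -253/220500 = -0.00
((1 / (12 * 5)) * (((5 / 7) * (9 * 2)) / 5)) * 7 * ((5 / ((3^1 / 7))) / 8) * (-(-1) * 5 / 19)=35 / 304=0.12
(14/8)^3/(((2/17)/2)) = 5831/64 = 91.11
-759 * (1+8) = -6831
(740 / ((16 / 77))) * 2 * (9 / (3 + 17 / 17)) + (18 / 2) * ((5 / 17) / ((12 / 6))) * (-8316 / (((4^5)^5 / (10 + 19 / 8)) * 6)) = 2453881958464893281325 / 153122387330596864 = 16025.62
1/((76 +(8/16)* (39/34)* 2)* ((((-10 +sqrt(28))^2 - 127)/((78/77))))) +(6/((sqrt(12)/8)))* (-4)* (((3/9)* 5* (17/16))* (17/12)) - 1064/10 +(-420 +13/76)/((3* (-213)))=-1445* sqrt(3)/18 - 19359006004243039/183076019155260 - 35360* sqrt(7)/753957743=-244.79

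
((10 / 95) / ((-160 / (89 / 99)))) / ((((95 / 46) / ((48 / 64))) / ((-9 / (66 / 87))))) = 178089 / 69889600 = 0.00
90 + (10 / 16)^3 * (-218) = 9415 / 256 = 36.78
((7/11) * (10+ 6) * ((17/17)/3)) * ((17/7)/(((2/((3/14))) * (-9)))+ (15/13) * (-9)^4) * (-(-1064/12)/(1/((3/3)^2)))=799627768/351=2278141.79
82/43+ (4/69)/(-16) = 22589/11868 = 1.90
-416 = -416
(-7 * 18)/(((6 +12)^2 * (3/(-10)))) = 1.30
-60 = -60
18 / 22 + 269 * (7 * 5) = 103574 / 11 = 9415.82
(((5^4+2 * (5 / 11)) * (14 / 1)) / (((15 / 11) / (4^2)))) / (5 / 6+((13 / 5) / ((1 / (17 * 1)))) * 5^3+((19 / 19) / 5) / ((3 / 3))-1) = 3084480 / 165751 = 18.61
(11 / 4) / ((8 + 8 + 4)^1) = 11 / 80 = 0.14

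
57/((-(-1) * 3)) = 19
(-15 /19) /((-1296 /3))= 5 /2736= 0.00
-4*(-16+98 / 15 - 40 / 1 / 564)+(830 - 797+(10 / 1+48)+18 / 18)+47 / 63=1937921 / 14805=130.90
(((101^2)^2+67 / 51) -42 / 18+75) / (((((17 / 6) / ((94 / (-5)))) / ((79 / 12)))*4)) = -4926300930928 / 4335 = -1136401598.83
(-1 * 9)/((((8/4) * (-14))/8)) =18/7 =2.57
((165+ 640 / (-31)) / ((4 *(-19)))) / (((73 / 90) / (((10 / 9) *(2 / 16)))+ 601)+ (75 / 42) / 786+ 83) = -307768125 / 111777833701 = -0.00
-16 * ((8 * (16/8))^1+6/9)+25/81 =-266.36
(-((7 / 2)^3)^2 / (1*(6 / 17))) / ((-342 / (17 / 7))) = 4857223 / 131328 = 36.99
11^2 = 121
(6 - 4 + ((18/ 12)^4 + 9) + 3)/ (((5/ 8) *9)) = 61/ 18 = 3.39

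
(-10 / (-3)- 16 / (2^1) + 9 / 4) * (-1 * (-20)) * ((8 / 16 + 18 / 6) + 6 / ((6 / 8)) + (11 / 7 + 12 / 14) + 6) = -13485 / 14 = -963.21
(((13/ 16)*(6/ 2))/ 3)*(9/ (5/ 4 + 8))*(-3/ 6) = -117/ 296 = -0.40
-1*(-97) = 97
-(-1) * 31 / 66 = 0.47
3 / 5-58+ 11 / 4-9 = -1273 / 20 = -63.65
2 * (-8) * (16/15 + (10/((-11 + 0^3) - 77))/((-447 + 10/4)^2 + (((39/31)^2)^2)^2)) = -17.07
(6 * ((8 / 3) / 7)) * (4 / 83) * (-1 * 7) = -0.77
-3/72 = -1/24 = -0.04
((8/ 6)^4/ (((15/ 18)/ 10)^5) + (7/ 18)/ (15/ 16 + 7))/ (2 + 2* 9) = 224722958/ 5715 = 39321.60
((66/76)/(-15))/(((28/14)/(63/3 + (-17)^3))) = 13453/95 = 141.61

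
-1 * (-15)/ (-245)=-0.06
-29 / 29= -1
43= 43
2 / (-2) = -1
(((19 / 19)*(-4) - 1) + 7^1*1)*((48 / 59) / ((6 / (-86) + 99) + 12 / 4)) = 1376 / 86199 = 0.02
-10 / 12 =-5 / 6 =-0.83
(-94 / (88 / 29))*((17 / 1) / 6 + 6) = -72239 / 264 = -273.63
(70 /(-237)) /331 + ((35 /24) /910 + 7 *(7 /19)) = 266584005 /103340848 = 2.58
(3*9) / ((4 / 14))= 189 / 2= 94.50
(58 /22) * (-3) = -87 /11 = -7.91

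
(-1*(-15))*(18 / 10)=27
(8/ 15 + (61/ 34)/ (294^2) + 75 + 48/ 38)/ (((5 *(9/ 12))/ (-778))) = -8340426889399/ 523478025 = -15932.72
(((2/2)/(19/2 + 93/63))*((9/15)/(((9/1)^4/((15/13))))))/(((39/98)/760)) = 1042720/56795661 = 0.02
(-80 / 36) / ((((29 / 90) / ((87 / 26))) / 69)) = -20700 / 13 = -1592.31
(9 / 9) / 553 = 1 / 553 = 0.00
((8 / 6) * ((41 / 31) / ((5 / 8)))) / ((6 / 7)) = 4592 / 1395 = 3.29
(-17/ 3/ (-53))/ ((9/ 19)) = 323/ 1431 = 0.23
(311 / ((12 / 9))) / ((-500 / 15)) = -7.00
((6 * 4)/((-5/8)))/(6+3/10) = -128/21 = -6.10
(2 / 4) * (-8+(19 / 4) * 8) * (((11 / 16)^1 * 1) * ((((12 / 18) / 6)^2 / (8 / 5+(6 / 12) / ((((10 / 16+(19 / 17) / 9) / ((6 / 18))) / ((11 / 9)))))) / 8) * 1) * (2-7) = -1260875 / 29661696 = -0.04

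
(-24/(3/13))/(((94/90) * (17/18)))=-84240/799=-105.43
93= 93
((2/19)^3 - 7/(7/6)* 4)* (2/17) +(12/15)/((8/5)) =-541829/233206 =-2.32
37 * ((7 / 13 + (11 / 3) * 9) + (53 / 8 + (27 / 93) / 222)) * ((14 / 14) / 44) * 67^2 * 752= 1010856475025 / 8866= 114014941.92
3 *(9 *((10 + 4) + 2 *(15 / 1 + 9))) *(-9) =-15066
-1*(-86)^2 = -7396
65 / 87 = 0.75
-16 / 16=-1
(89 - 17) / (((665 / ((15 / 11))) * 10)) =0.01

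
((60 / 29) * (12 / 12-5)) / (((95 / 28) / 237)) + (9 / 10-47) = -3439291 / 5510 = -624.19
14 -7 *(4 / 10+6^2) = -1204 / 5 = -240.80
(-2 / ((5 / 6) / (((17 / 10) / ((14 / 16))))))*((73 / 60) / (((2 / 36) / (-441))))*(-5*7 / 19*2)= -78808464 / 475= -165912.56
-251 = -251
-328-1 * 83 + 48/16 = -408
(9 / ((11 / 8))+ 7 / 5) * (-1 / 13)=-437 / 715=-0.61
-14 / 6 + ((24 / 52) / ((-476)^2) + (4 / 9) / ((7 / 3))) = -3155877 / 1472744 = -2.14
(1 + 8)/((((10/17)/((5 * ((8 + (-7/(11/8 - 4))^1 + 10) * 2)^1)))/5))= 15810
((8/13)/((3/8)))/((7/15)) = 320/91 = 3.52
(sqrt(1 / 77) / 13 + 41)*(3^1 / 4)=3*sqrt(77) / 4004 + 123 / 4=30.76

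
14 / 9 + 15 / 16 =359 / 144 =2.49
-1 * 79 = -79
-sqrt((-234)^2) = -234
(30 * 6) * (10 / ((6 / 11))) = 3300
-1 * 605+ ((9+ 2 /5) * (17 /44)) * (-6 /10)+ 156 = -451.18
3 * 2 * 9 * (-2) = -108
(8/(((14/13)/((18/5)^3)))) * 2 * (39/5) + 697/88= 2084653471/385000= 5414.68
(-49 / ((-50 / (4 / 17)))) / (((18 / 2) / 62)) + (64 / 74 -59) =-8002763 / 141525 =-56.55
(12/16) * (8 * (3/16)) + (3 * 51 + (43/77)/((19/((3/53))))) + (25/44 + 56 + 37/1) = 153648085/620312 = 247.69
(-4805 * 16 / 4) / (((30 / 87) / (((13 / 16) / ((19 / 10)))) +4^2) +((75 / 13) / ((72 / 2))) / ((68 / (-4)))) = -1478171760 / 1291819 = -1144.26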